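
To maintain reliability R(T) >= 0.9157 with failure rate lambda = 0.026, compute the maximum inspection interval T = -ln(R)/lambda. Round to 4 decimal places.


R_target = 0.9157
lambda = 0.026
-ln(0.9157) = 0.0881
T = 0.0881 / 0.026
T = 3.3872

3.3872


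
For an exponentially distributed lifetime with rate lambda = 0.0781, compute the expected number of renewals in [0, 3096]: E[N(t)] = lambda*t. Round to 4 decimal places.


lambda = 0.0781
t = 3096
E[N(t)] = lambda * t
E[N(t)] = 0.0781 * 3096
E[N(t)] = 241.7976

241.7976


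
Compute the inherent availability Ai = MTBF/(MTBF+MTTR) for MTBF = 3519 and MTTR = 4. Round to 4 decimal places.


MTBF = 3519
MTTR = 4
MTBF + MTTR = 3523
Ai = 3519 / 3523
Ai = 0.9989

0.9989


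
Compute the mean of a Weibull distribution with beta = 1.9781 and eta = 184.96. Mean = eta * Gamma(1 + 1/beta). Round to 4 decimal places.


beta = 1.9781, eta = 184.96
1/beta = 0.5055
1 + 1/beta = 1.5055
Gamma(1.5055) = 0.8864
Mean = 184.96 * 0.8864
Mean = 163.952

163.952


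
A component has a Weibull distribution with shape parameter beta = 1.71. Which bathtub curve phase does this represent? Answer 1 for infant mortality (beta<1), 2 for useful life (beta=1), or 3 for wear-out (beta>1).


beta = 1.71
Compare beta to 1:
beta < 1 => infant mortality (phase 1)
beta = 1 => useful life (phase 2)
beta > 1 => wear-out (phase 3)
Since beta = 1.71, this is wear-out (increasing failure rate)
Phase = 3

3


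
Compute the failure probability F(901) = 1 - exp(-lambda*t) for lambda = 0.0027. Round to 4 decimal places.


lambda = 0.0027, t = 901
lambda * t = 2.4327
exp(-2.4327) = 0.0878
F(t) = 1 - 0.0878
F(t) = 0.9122

0.9122


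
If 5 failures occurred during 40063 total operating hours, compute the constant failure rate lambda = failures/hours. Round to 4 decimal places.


failures = 5
total_hours = 40063
lambda = 5 / 40063
lambda = 0.0001

0.0001


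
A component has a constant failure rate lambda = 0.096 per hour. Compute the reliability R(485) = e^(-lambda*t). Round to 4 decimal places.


lambda = 0.096
t = 485
lambda * t = 46.56
R(t) = e^(-46.56)
R(t) = 0.0

0.0


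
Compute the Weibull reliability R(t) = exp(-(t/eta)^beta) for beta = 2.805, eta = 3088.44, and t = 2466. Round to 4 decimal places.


beta = 2.805, eta = 3088.44, t = 2466
t/eta = 2466 / 3088.44 = 0.7985
(t/eta)^beta = 0.7985^2.805 = 0.5319
R(t) = exp(-0.5319)
R(t) = 0.5875

0.5875


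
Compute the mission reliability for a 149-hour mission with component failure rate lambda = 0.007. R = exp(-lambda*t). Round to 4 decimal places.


lambda = 0.007
mission_time = 149
lambda * t = 0.007 * 149 = 1.043
R = exp(-1.043)
R = 0.3524

0.3524


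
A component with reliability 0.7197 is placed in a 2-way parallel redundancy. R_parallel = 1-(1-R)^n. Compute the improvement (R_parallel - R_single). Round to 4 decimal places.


R_single = 0.7197, n = 2
1 - R_single = 0.2803
(1 - R_single)^n = 0.2803^2 = 0.0786
R_parallel = 1 - 0.0786 = 0.9214
Improvement = 0.9214 - 0.7197
Improvement = 0.2017

0.2017


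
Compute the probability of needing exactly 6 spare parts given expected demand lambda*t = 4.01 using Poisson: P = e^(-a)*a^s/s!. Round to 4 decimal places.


a = 4.01, s = 6
e^(-a) = e^(-4.01) = 0.0181
a^s = 4.01^6 = 4157.8253
s! = 720
P = 0.0181 * 4157.8253 / 720
P = 0.1047

0.1047


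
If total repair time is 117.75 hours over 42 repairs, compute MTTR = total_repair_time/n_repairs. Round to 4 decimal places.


total_repair_time = 117.75
n_repairs = 42
MTTR = 117.75 / 42
MTTR = 2.8036

2.8036


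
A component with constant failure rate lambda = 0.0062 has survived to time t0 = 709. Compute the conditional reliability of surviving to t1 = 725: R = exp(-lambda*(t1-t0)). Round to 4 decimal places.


lambda = 0.0062
t0 = 709, t1 = 725
t1 - t0 = 16
lambda * (t1-t0) = 0.0062 * 16 = 0.0992
R = exp(-0.0992)
R = 0.9056

0.9056


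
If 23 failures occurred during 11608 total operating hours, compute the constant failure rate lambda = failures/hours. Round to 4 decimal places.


failures = 23
total_hours = 11608
lambda = 23 / 11608
lambda = 0.002

0.002


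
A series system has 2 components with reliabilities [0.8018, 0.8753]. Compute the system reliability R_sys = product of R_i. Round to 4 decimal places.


Components: [0.8018, 0.8753]
After component 1 (R=0.8018): product = 0.8018
After component 2 (R=0.8753): product = 0.7018
R_sys = 0.7018

0.7018


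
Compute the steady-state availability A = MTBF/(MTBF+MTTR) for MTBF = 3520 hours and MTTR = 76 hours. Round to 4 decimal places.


MTBF = 3520
MTTR = 76
MTBF + MTTR = 3596
A = 3520 / 3596
A = 0.9789

0.9789


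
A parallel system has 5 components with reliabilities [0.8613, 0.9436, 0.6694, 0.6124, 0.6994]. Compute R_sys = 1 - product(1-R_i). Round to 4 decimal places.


Components: [0.8613, 0.9436, 0.6694, 0.6124, 0.6994]
(1 - 0.8613) = 0.1387, running product = 0.1387
(1 - 0.9436) = 0.0564, running product = 0.0078
(1 - 0.6694) = 0.3306, running product = 0.0026
(1 - 0.6124) = 0.3876, running product = 0.001
(1 - 0.6994) = 0.3006, running product = 0.0003
Product of (1-R_i) = 0.0003
R_sys = 1 - 0.0003 = 0.9997

0.9997


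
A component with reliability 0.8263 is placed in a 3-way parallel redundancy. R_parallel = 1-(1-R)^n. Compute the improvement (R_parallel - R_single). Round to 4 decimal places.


R_single = 0.8263, n = 3
1 - R_single = 0.1737
(1 - R_single)^n = 0.1737^3 = 0.0052
R_parallel = 1 - 0.0052 = 0.9948
Improvement = 0.9948 - 0.8263
Improvement = 0.1685

0.1685


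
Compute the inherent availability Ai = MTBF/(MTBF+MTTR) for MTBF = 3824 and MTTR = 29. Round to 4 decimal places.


MTBF = 3824
MTTR = 29
MTBF + MTTR = 3853
Ai = 3824 / 3853
Ai = 0.9925

0.9925


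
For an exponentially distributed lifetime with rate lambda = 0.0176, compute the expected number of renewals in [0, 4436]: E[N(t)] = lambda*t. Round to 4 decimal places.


lambda = 0.0176
t = 4436
E[N(t)] = lambda * t
E[N(t)] = 0.0176 * 4436
E[N(t)] = 78.0736

78.0736


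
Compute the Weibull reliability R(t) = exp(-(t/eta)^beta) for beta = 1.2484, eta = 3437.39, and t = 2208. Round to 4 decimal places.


beta = 1.2484, eta = 3437.39, t = 2208
t/eta = 2208 / 3437.39 = 0.6423
(t/eta)^beta = 0.6423^1.2484 = 0.5755
R(t) = exp(-0.5755)
R(t) = 0.5624

0.5624


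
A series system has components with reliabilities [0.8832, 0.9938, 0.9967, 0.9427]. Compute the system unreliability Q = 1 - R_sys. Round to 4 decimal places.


Components: [0.8832, 0.9938, 0.9967, 0.9427]
After component 1: product = 0.8832
After component 2: product = 0.8777
After component 3: product = 0.8748
After component 4: product = 0.8247
R_sys = 0.8247
Q = 1 - 0.8247 = 0.1753

0.1753


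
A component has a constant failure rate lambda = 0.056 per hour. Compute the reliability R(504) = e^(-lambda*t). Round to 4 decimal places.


lambda = 0.056
t = 504
lambda * t = 28.224
R(t) = e^(-28.224)
R(t) = 0.0

0.0


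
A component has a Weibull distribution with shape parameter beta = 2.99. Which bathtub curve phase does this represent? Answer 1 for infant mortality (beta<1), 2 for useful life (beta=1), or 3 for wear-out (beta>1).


beta = 2.99
Compare beta to 1:
beta < 1 => infant mortality (phase 1)
beta = 1 => useful life (phase 2)
beta > 1 => wear-out (phase 3)
Since beta = 2.99, this is wear-out (increasing failure rate)
Phase = 3

3


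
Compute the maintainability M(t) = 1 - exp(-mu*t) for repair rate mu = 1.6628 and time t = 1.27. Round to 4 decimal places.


mu = 1.6628, t = 1.27
mu * t = 1.6628 * 1.27 = 2.1118
exp(-2.1118) = 0.121
M(t) = 1 - 0.121
M(t) = 0.879

0.879


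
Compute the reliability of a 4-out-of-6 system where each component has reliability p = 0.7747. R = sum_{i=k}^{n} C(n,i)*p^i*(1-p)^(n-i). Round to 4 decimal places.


k = 4, n = 6, p = 0.7747
i=4: C(6,4)=15 * 0.7747^4 * 0.2253^2 = 0.2743
i=5: C(6,5)=6 * 0.7747^5 * 0.2253^1 = 0.3772
i=6: C(6,6)=1 * 0.7747^6 * 0.2253^0 = 0.2162
R = sum of terms = 0.8676

0.8676


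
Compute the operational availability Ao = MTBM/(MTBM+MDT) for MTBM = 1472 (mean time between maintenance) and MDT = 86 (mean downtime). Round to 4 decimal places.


MTBM = 1472
MDT = 86
MTBM + MDT = 1558
Ao = 1472 / 1558
Ao = 0.9448

0.9448


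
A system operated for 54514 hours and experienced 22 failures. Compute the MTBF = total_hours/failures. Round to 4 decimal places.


total_hours = 54514
failures = 22
MTBF = 54514 / 22
MTBF = 2477.9091

2477.9091


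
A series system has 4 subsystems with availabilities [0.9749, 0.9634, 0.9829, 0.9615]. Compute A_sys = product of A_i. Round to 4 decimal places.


Subsystems: [0.9749, 0.9634, 0.9829, 0.9615]
After subsystem 1 (A=0.9749): product = 0.9749
After subsystem 2 (A=0.9634): product = 0.9392
After subsystem 3 (A=0.9829): product = 0.9232
After subsystem 4 (A=0.9615): product = 0.8876
A_sys = 0.8876

0.8876


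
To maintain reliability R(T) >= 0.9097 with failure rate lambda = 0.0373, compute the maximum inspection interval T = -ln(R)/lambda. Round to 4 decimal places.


R_target = 0.9097
lambda = 0.0373
-ln(0.9097) = 0.0946
T = 0.0946 / 0.0373
T = 2.5373

2.5373


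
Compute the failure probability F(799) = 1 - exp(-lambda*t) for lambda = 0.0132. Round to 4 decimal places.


lambda = 0.0132, t = 799
lambda * t = 10.5468
exp(-10.5468) = 0.0
F(t) = 1 - 0.0
F(t) = 1.0

1.0


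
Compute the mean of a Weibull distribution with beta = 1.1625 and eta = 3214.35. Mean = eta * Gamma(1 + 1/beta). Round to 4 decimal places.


beta = 1.1625, eta = 3214.35
1/beta = 0.8602
1 + 1/beta = 1.8602
Gamma(1.8602) = 0.9488
Mean = 3214.35 * 0.9488
Mean = 3049.6275

3049.6275


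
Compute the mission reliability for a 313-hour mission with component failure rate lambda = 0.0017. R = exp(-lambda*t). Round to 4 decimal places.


lambda = 0.0017
mission_time = 313
lambda * t = 0.0017 * 313 = 0.5321
R = exp(-0.5321)
R = 0.5874

0.5874


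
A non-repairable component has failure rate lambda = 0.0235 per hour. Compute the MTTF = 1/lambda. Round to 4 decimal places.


lambda = 0.0235
MTTF = 1 / 0.0235
MTTF = 42.5532

42.5532


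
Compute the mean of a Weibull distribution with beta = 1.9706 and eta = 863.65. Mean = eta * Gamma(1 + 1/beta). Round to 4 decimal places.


beta = 1.9706, eta = 863.65
1/beta = 0.5075
1 + 1/beta = 1.5075
Gamma(1.5075) = 0.8865
Mean = 863.65 * 0.8865
Mean = 765.6181

765.6181


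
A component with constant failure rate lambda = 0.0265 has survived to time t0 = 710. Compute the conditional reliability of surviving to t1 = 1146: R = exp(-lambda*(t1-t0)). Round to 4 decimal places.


lambda = 0.0265
t0 = 710, t1 = 1146
t1 - t0 = 436
lambda * (t1-t0) = 0.0265 * 436 = 11.554
R = exp(-11.554)
R = 0.0

0.0


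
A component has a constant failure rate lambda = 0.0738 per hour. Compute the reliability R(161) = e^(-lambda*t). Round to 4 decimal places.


lambda = 0.0738
t = 161
lambda * t = 11.8818
R(t) = e^(-11.8818)
R(t) = 0.0

0.0


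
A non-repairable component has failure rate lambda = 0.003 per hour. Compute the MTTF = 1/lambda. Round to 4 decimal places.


lambda = 0.003
MTTF = 1 / 0.003
MTTF = 333.3333

333.3333


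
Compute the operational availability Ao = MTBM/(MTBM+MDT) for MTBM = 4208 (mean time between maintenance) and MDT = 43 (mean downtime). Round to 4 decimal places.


MTBM = 4208
MDT = 43
MTBM + MDT = 4251
Ao = 4208 / 4251
Ao = 0.9899

0.9899


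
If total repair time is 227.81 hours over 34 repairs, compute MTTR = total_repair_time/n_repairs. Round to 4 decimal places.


total_repair_time = 227.81
n_repairs = 34
MTTR = 227.81 / 34
MTTR = 6.7003

6.7003


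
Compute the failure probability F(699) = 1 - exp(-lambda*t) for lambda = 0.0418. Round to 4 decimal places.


lambda = 0.0418, t = 699
lambda * t = 29.2182
exp(-29.2182) = 0.0
F(t) = 1 - 0.0
F(t) = 1.0

1.0


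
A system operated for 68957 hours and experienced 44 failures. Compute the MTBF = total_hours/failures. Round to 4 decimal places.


total_hours = 68957
failures = 44
MTBF = 68957 / 44
MTBF = 1567.2045

1567.2045


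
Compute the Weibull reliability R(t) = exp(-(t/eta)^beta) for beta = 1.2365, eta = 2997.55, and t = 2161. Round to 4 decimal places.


beta = 1.2365, eta = 2997.55, t = 2161
t/eta = 2161 / 2997.55 = 0.7209
(t/eta)^beta = 0.7209^1.2365 = 0.6672
R(t) = exp(-0.6672)
R(t) = 0.5131

0.5131


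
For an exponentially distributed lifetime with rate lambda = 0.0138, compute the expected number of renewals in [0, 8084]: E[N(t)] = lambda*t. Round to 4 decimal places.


lambda = 0.0138
t = 8084
E[N(t)] = lambda * t
E[N(t)] = 0.0138 * 8084
E[N(t)] = 111.5592

111.5592


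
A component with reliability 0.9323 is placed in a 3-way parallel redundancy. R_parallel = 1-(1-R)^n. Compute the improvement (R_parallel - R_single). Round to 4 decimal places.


R_single = 0.9323, n = 3
1 - R_single = 0.0677
(1 - R_single)^n = 0.0677^3 = 0.0003
R_parallel = 1 - 0.0003 = 0.9997
Improvement = 0.9997 - 0.9323
Improvement = 0.0674

0.0674


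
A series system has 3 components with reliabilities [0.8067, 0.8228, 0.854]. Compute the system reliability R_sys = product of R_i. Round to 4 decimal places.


Components: [0.8067, 0.8228, 0.854]
After component 1 (R=0.8067): product = 0.8067
After component 2 (R=0.8228): product = 0.6638
After component 3 (R=0.854): product = 0.5668
R_sys = 0.5668

0.5668


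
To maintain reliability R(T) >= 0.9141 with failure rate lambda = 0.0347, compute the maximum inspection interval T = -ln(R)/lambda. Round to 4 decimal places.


R_target = 0.9141
lambda = 0.0347
-ln(0.9141) = 0.0898
T = 0.0898 / 0.0347
T = 2.5883

2.5883


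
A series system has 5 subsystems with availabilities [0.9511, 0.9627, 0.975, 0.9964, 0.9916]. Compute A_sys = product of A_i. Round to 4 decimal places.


Subsystems: [0.9511, 0.9627, 0.975, 0.9964, 0.9916]
After subsystem 1 (A=0.9511): product = 0.9511
After subsystem 2 (A=0.9627): product = 0.9156
After subsystem 3 (A=0.975): product = 0.8927
After subsystem 4 (A=0.9964): product = 0.8895
After subsystem 5 (A=0.9916): product = 0.882
A_sys = 0.882

0.882


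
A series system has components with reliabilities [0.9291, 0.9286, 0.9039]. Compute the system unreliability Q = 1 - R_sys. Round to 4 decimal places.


Components: [0.9291, 0.9286, 0.9039]
After component 1: product = 0.9291
After component 2: product = 0.8628
After component 3: product = 0.7799
R_sys = 0.7799
Q = 1 - 0.7799 = 0.2201

0.2201


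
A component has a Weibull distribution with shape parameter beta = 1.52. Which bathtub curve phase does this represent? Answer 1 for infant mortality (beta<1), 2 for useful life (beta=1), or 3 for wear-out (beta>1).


beta = 1.52
Compare beta to 1:
beta < 1 => infant mortality (phase 1)
beta = 1 => useful life (phase 2)
beta > 1 => wear-out (phase 3)
Since beta = 1.52, this is wear-out (increasing failure rate)
Phase = 3

3


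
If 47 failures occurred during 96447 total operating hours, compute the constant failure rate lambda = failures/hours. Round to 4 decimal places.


failures = 47
total_hours = 96447
lambda = 47 / 96447
lambda = 0.0005

0.0005


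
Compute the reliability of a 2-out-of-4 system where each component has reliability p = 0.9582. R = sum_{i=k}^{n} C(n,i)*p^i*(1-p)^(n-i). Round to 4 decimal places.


k = 2, n = 4, p = 0.9582
i=2: C(4,2)=6 * 0.9582^2 * 0.0418^2 = 0.0096
i=3: C(4,3)=4 * 0.9582^3 * 0.0418^1 = 0.1471
i=4: C(4,4)=1 * 0.9582^4 * 0.0418^0 = 0.843
R = sum of terms = 0.9997

0.9997


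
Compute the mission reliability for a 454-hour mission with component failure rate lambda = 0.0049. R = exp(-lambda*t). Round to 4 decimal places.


lambda = 0.0049
mission_time = 454
lambda * t = 0.0049 * 454 = 2.2246
R = exp(-2.2246)
R = 0.1081

0.1081


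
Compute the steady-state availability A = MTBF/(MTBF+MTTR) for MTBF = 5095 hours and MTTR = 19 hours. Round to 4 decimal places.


MTBF = 5095
MTTR = 19
MTBF + MTTR = 5114
A = 5095 / 5114
A = 0.9963

0.9963


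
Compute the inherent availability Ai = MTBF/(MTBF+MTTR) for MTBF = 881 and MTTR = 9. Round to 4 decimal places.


MTBF = 881
MTTR = 9
MTBF + MTTR = 890
Ai = 881 / 890
Ai = 0.9899

0.9899


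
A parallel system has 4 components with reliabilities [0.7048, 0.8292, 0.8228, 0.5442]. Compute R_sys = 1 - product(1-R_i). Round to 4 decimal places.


Components: [0.7048, 0.8292, 0.8228, 0.5442]
(1 - 0.7048) = 0.2952, running product = 0.2952
(1 - 0.8292) = 0.1708, running product = 0.0504
(1 - 0.8228) = 0.1772, running product = 0.0089
(1 - 0.5442) = 0.4558, running product = 0.0041
Product of (1-R_i) = 0.0041
R_sys = 1 - 0.0041 = 0.9959

0.9959


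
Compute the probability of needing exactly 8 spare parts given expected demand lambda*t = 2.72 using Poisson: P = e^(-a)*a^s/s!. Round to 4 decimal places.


a = 2.72, s = 8
e^(-a) = e^(-2.72) = 0.0659
a^s = 2.72^8 = 2996.065
s! = 40320
P = 0.0659 * 2996.065 / 40320
P = 0.0049

0.0049


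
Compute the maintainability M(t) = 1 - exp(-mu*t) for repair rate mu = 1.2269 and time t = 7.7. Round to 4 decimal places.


mu = 1.2269, t = 7.7
mu * t = 1.2269 * 7.7 = 9.4471
exp(-9.4471) = 0.0001
M(t) = 1 - 0.0001
M(t) = 0.9999

0.9999


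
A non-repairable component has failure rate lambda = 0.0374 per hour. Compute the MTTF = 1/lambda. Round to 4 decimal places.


lambda = 0.0374
MTTF = 1 / 0.0374
MTTF = 26.738

26.738


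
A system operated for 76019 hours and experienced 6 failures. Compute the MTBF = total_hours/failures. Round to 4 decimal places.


total_hours = 76019
failures = 6
MTBF = 76019 / 6
MTBF = 12669.8333

12669.8333


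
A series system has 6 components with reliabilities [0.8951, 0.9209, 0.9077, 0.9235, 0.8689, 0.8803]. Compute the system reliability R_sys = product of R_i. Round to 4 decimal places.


Components: [0.8951, 0.9209, 0.9077, 0.9235, 0.8689, 0.8803]
After component 1 (R=0.8951): product = 0.8951
After component 2 (R=0.9209): product = 0.8243
After component 3 (R=0.9077): product = 0.7482
After component 4 (R=0.9235): product = 0.691
After component 5 (R=0.8689): product = 0.6004
After component 6 (R=0.8803): product = 0.5285
R_sys = 0.5285

0.5285


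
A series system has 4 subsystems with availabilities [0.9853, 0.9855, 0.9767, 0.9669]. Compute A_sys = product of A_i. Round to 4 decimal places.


Subsystems: [0.9853, 0.9855, 0.9767, 0.9669]
After subsystem 1 (A=0.9853): product = 0.9853
After subsystem 2 (A=0.9855): product = 0.971
After subsystem 3 (A=0.9767): product = 0.9484
After subsystem 4 (A=0.9669): product = 0.917
A_sys = 0.917

0.917


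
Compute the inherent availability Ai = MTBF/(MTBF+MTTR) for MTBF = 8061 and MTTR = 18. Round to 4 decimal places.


MTBF = 8061
MTTR = 18
MTBF + MTTR = 8079
Ai = 8061 / 8079
Ai = 0.9978

0.9978


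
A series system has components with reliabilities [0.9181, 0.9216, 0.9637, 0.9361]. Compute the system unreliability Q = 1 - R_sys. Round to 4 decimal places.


Components: [0.9181, 0.9216, 0.9637, 0.9361]
After component 1: product = 0.9181
After component 2: product = 0.8461
After component 3: product = 0.8154
After component 4: product = 0.7633
R_sys = 0.7633
Q = 1 - 0.7633 = 0.2367

0.2367


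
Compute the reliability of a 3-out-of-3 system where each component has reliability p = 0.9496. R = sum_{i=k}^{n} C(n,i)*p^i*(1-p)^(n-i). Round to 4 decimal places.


k = 3, n = 3, p = 0.9496
i=3: C(3,3)=1 * 0.9496^3 * 0.0504^0 = 0.8563
R = sum of terms = 0.8563

0.8563


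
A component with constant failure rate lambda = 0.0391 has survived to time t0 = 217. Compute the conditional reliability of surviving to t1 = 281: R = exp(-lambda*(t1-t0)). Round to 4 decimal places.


lambda = 0.0391
t0 = 217, t1 = 281
t1 - t0 = 64
lambda * (t1-t0) = 0.0391 * 64 = 2.5024
R = exp(-2.5024)
R = 0.0819

0.0819


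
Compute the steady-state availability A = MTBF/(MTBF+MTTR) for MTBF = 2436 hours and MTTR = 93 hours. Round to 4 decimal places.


MTBF = 2436
MTTR = 93
MTBF + MTTR = 2529
A = 2436 / 2529
A = 0.9632

0.9632


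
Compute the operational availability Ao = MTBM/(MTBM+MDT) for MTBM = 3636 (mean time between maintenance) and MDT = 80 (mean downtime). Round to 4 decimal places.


MTBM = 3636
MDT = 80
MTBM + MDT = 3716
Ao = 3636 / 3716
Ao = 0.9785

0.9785


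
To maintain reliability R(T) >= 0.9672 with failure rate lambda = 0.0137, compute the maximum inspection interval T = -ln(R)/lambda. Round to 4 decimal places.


R_target = 0.9672
lambda = 0.0137
-ln(0.9672) = 0.0333
T = 0.0333 / 0.0137
T = 2.4343

2.4343


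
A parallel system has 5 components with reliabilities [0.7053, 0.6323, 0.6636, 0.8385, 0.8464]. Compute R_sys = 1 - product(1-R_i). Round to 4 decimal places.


Components: [0.7053, 0.6323, 0.6636, 0.8385, 0.8464]
(1 - 0.7053) = 0.2947, running product = 0.2947
(1 - 0.6323) = 0.3677, running product = 0.1084
(1 - 0.6636) = 0.3364, running product = 0.0365
(1 - 0.8385) = 0.1615, running product = 0.0059
(1 - 0.8464) = 0.1536, running product = 0.0009
Product of (1-R_i) = 0.0009
R_sys = 1 - 0.0009 = 0.9991

0.9991


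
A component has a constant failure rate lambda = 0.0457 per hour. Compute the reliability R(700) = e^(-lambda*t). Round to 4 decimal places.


lambda = 0.0457
t = 700
lambda * t = 31.99
R(t) = e^(-31.99)
R(t) = 0.0

0.0


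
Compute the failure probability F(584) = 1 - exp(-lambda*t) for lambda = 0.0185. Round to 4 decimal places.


lambda = 0.0185, t = 584
lambda * t = 10.804
exp(-10.804) = 0.0
F(t) = 1 - 0.0
F(t) = 1.0

1.0


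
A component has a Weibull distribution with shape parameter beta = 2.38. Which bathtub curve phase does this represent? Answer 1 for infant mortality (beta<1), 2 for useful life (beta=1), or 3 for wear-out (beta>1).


beta = 2.38
Compare beta to 1:
beta < 1 => infant mortality (phase 1)
beta = 1 => useful life (phase 2)
beta > 1 => wear-out (phase 3)
Since beta = 2.38, this is wear-out (increasing failure rate)
Phase = 3

3


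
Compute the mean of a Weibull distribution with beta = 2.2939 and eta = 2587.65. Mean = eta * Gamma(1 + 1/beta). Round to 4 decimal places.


beta = 2.2939, eta = 2587.65
1/beta = 0.4359
1 + 1/beta = 1.4359
Gamma(1.4359) = 0.8859
Mean = 2587.65 * 0.8859
Mean = 2292.369

2292.369


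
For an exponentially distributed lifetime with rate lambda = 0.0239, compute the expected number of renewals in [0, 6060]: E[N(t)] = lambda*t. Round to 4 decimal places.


lambda = 0.0239
t = 6060
E[N(t)] = lambda * t
E[N(t)] = 0.0239 * 6060
E[N(t)] = 144.834

144.834


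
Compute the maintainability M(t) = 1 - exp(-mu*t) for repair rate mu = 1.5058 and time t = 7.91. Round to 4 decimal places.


mu = 1.5058, t = 7.91
mu * t = 1.5058 * 7.91 = 11.9109
exp(-11.9109) = 0.0
M(t) = 1 - 0.0
M(t) = 1.0

1.0


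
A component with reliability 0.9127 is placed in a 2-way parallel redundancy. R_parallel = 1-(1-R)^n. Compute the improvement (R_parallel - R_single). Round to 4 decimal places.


R_single = 0.9127, n = 2
1 - R_single = 0.0873
(1 - R_single)^n = 0.0873^2 = 0.0076
R_parallel = 1 - 0.0076 = 0.9924
Improvement = 0.9924 - 0.9127
Improvement = 0.0797

0.0797


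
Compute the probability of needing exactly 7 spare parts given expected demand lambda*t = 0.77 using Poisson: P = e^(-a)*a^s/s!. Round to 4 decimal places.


a = 0.77, s = 7
e^(-a) = e^(-0.77) = 0.463
a^s = 0.77^7 = 0.1605
s! = 5040
P = 0.463 * 0.1605 / 5040
P = 0.0

0.0


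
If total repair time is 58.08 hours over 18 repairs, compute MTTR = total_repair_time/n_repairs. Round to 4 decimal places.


total_repair_time = 58.08
n_repairs = 18
MTTR = 58.08 / 18
MTTR = 3.2267

3.2267


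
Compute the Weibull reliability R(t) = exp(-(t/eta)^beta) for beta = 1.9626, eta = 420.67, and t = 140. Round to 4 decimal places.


beta = 1.9626, eta = 420.67, t = 140
t/eta = 140 / 420.67 = 0.3328
(t/eta)^beta = 0.3328^1.9626 = 0.1154
R(t) = exp(-0.1154)
R(t) = 0.891

0.891


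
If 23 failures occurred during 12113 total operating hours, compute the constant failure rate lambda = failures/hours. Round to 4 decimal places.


failures = 23
total_hours = 12113
lambda = 23 / 12113
lambda = 0.0019

0.0019


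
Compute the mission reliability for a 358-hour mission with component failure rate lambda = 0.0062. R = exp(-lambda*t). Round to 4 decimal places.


lambda = 0.0062
mission_time = 358
lambda * t = 0.0062 * 358 = 2.2196
R = exp(-2.2196)
R = 0.1087

0.1087


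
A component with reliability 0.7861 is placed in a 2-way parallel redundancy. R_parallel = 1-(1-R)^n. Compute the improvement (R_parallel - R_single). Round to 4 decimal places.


R_single = 0.7861, n = 2
1 - R_single = 0.2139
(1 - R_single)^n = 0.2139^2 = 0.0458
R_parallel = 1 - 0.0458 = 0.9542
Improvement = 0.9542 - 0.7861
Improvement = 0.1681

0.1681


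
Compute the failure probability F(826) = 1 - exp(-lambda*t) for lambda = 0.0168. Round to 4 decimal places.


lambda = 0.0168, t = 826
lambda * t = 13.8768
exp(-13.8768) = 0.0
F(t) = 1 - 0.0
F(t) = 1.0

1.0


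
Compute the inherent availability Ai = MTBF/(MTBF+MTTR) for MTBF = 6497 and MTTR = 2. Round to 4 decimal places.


MTBF = 6497
MTTR = 2
MTBF + MTTR = 6499
Ai = 6497 / 6499
Ai = 0.9997

0.9997


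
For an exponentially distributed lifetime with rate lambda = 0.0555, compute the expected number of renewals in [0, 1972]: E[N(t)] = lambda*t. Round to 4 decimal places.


lambda = 0.0555
t = 1972
E[N(t)] = lambda * t
E[N(t)] = 0.0555 * 1972
E[N(t)] = 109.446

109.446


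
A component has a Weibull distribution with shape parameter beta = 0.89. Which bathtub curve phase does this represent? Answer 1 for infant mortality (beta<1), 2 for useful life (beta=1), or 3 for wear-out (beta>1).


beta = 0.89
Compare beta to 1:
beta < 1 => infant mortality (phase 1)
beta = 1 => useful life (phase 2)
beta > 1 => wear-out (phase 3)
Since beta = 0.89, this is infant mortality (decreasing failure rate)
Phase = 1

1


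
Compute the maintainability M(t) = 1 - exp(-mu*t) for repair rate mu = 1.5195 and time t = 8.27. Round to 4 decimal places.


mu = 1.5195, t = 8.27
mu * t = 1.5195 * 8.27 = 12.5663
exp(-12.5663) = 0.0
M(t) = 1 - 0.0
M(t) = 1.0

1.0


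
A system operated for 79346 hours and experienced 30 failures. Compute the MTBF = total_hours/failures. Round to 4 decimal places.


total_hours = 79346
failures = 30
MTBF = 79346 / 30
MTBF = 2644.8667

2644.8667


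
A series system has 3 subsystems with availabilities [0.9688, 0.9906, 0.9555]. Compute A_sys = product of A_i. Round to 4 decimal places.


Subsystems: [0.9688, 0.9906, 0.9555]
After subsystem 1 (A=0.9688): product = 0.9688
After subsystem 2 (A=0.9906): product = 0.9597
After subsystem 3 (A=0.9555): product = 0.917
A_sys = 0.917

0.917


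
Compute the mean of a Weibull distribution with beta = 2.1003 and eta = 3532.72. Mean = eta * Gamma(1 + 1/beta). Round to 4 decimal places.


beta = 2.1003, eta = 3532.72
1/beta = 0.4761
1 + 1/beta = 1.4761
Gamma(1.4761) = 0.8857
Mean = 3532.72 * 0.8857
Mean = 3128.9046

3128.9046


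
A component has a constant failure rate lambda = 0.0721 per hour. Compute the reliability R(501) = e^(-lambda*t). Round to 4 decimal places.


lambda = 0.0721
t = 501
lambda * t = 36.1221
R(t) = e^(-36.1221)
R(t) = 0.0

0.0


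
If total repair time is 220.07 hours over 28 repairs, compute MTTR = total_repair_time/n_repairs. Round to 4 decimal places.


total_repair_time = 220.07
n_repairs = 28
MTTR = 220.07 / 28
MTTR = 7.8596

7.8596


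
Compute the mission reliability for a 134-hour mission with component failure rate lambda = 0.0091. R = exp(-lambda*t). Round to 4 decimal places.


lambda = 0.0091
mission_time = 134
lambda * t = 0.0091 * 134 = 1.2194
R = exp(-1.2194)
R = 0.2954

0.2954


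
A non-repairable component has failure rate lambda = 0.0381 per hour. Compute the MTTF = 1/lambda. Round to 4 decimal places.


lambda = 0.0381
MTTF = 1 / 0.0381
MTTF = 26.2467

26.2467


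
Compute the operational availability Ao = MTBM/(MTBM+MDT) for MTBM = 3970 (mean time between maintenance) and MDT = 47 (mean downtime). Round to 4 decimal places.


MTBM = 3970
MDT = 47
MTBM + MDT = 4017
Ao = 3970 / 4017
Ao = 0.9883

0.9883


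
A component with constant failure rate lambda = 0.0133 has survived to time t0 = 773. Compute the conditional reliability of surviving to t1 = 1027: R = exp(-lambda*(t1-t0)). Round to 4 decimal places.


lambda = 0.0133
t0 = 773, t1 = 1027
t1 - t0 = 254
lambda * (t1-t0) = 0.0133 * 254 = 3.3782
R = exp(-3.3782)
R = 0.0341

0.0341


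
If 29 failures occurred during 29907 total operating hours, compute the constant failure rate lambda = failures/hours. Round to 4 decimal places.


failures = 29
total_hours = 29907
lambda = 29 / 29907
lambda = 0.001

0.001


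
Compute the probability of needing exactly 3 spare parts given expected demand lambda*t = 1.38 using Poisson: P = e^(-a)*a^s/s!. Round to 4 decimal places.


a = 1.38, s = 3
e^(-a) = e^(-1.38) = 0.2516
a^s = 1.38^3 = 2.6281
s! = 6
P = 0.2516 * 2.6281 / 6
P = 0.1102

0.1102


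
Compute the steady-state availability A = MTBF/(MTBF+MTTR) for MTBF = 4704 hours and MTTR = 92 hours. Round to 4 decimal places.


MTBF = 4704
MTTR = 92
MTBF + MTTR = 4796
A = 4704 / 4796
A = 0.9808

0.9808


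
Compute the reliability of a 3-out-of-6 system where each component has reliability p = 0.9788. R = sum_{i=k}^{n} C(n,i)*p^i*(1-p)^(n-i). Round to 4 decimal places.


k = 3, n = 6, p = 0.9788
i=3: C(6,3)=20 * 0.9788^3 * 0.0212^3 = 0.0002
i=4: C(6,4)=15 * 0.9788^4 * 0.0212^2 = 0.0062
i=5: C(6,5)=6 * 0.9788^5 * 0.0212^1 = 0.1143
i=6: C(6,6)=1 * 0.9788^6 * 0.0212^0 = 0.8794
R = sum of terms = 1.0

1.0


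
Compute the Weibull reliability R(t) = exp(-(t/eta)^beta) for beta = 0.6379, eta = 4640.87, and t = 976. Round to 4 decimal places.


beta = 0.6379, eta = 4640.87, t = 976
t/eta = 976 / 4640.87 = 0.2103
(t/eta)^beta = 0.2103^0.6379 = 0.3699
R(t) = exp(-0.3699)
R(t) = 0.6908

0.6908


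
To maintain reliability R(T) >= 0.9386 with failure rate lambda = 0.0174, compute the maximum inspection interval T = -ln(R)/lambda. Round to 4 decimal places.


R_target = 0.9386
lambda = 0.0174
-ln(0.9386) = 0.0634
T = 0.0634 / 0.0174
T = 3.6417

3.6417


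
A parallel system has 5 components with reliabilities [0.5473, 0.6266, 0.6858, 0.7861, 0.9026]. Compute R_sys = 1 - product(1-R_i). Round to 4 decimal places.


Components: [0.5473, 0.6266, 0.6858, 0.7861, 0.9026]
(1 - 0.5473) = 0.4527, running product = 0.4527
(1 - 0.6266) = 0.3734, running product = 0.169
(1 - 0.6858) = 0.3142, running product = 0.0531
(1 - 0.7861) = 0.2139, running product = 0.0114
(1 - 0.9026) = 0.0974, running product = 0.0011
Product of (1-R_i) = 0.0011
R_sys = 1 - 0.0011 = 0.9989

0.9989


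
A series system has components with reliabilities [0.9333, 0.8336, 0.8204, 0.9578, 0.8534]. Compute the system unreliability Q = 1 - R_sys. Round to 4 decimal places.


Components: [0.9333, 0.8336, 0.8204, 0.9578, 0.8534]
After component 1: product = 0.9333
After component 2: product = 0.778
After component 3: product = 0.6383
After component 4: product = 0.6113
After component 5: product = 0.5217
R_sys = 0.5217
Q = 1 - 0.5217 = 0.4783

0.4783


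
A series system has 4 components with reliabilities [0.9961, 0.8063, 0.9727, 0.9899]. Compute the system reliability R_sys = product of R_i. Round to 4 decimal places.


Components: [0.9961, 0.8063, 0.9727, 0.9899]
After component 1 (R=0.9961): product = 0.9961
After component 2 (R=0.8063): product = 0.8032
After component 3 (R=0.9727): product = 0.7812
After component 4 (R=0.9899): product = 0.7733
R_sys = 0.7733

0.7733


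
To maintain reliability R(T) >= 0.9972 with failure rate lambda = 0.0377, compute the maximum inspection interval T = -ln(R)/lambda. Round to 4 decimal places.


R_target = 0.9972
lambda = 0.0377
-ln(0.9972) = 0.0028
T = 0.0028 / 0.0377
T = 0.0744

0.0744


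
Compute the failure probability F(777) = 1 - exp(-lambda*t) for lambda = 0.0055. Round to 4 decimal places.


lambda = 0.0055, t = 777
lambda * t = 4.2735
exp(-4.2735) = 0.0139
F(t) = 1 - 0.0139
F(t) = 0.9861

0.9861


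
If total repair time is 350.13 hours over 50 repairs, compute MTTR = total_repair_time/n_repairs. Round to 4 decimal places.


total_repair_time = 350.13
n_repairs = 50
MTTR = 350.13 / 50
MTTR = 7.0026

7.0026


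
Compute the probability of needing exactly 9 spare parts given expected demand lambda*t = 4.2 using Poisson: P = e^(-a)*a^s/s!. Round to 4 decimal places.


a = 4.2, s = 9
e^(-a) = e^(-4.2) = 0.015
a^s = 4.2^9 = 406671.3838
s! = 362880
P = 0.015 * 406671.3838 / 362880
P = 0.0168

0.0168


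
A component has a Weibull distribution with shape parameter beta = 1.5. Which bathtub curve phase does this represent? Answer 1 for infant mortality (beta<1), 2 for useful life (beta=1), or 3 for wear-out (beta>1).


beta = 1.5
Compare beta to 1:
beta < 1 => infant mortality (phase 1)
beta = 1 => useful life (phase 2)
beta > 1 => wear-out (phase 3)
Since beta = 1.5, this is wear-out (increasing failure rate)
Phase = 3

3


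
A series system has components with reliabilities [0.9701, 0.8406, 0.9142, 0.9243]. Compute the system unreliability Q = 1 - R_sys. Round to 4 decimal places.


Components: [0.9701, 0.8406, 0.9142, 0.9243]
After component 1: product = 0.9701
After component 2: product = 0.8155
After component 3: product = 0.7455
After component 4: product = 0.6891
R_sys = 0.6891
Q = 1 - 0.6891 = 0.3109

0.3109


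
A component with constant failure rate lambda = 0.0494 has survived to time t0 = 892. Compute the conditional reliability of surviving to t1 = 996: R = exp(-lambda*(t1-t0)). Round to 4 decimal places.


lambda = 0.0494
t0 = 892, t1 = 996
t1 - t0 = 104
lambda * (t1-t0) = 0.0494 * 104 = 5.1376
R = exp(-5.1376)
R = 0.0059

0.0059


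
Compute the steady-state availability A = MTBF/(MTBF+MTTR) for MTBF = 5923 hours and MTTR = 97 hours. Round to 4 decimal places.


MTBF = 5923
MTTR = 97
MTBF + MTTR = 6020
A = 5923 / 6020
A = 0.9839

0.9839


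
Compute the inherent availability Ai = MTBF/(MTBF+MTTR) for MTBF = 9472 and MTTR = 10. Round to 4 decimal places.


MTBF = 9472
MTTR = 10
MTBF + MTTR = 9482
Ai = 9472 / 9482
Ai = 0.9989

0.9989


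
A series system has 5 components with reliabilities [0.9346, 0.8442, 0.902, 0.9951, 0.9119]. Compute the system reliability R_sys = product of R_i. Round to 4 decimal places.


Components: [0.9346, 0.8442, 0.902, 0.9951, 0.9119]
After component 1 (R=0.9346): product = 0.9346
After component 2 (R=0.8442): product = 0.789
After component 3 (R=0.902): product = 0.7117
After component 4 (R=0.9951): product = 0.7082
After component 5 (R=0.9119): product = 0.6458
R_sys = 0.6458

0.6458


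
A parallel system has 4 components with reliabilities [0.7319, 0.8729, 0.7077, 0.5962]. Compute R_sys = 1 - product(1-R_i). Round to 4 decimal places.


Components: [0.7319, 0.8729, 0.7077, 0.5962]
(1 - 0.7319) = 0.2681, running product = 0.2681
(1 - 0.8729) = 0.1271, running product = 0.0341
(1 - 0.7077) = 0.2923, running product = 0.01
(1 - 0.5962) = 0.4038, running product = 0.004
Product of (1-R_i) = 0.004
R_sys = 1 - 0.004 = 0.996

0.996


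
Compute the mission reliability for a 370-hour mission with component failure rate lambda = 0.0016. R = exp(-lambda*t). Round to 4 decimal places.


lambda = 0.0016
mission_time = 370
lambda * t = 0.0016 * 370 = 0.592
R = exp(-0.592)
R = 0.5532

0.5532


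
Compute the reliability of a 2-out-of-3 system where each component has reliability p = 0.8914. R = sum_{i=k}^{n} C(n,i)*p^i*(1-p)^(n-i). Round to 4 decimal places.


k = 2, n = 3, p = 0.8914
i=2: C(3,2)=3 * 0.8914^2 * 0.1086^1 = 0.2589
i=3: C(3,3)=1 * 0.8914^3 * 0.1086^0 = 0.7083
R = sum of terms = 0.9672

0.9672


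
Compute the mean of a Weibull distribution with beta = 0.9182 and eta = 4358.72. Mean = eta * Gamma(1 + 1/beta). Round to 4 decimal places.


beta = 0.9182, eta = 4358.72
1/beta = 1.0891
1 + 1/beta = 2.0891
Gamma(2.0891) = 1.041
Mean = 4358.72 * 1.041
Mean = 4537.4087

4537.4087


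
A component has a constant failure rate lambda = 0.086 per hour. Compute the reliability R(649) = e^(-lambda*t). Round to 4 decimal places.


lambda = 0.086
t = 649
lambda * t = 55.814
R(t) = e^(-55.814)
R(t) = 0.0

0.0


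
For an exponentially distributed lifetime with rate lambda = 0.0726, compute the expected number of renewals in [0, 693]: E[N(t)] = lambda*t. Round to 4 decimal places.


lambda = 0.0726
t = 693
E[N(t)] = lambda * t
E[N(t)] = 0.0726 * 693
E[N(t)] = 50.3118

50.3118


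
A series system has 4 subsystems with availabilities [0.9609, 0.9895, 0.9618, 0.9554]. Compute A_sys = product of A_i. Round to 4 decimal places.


Subsystems: [0.9609, 0.9895, 0.9618, 0.9554]
After subsystem 1 (A=0.9609): product = 0.9609
After subsystem 2 (A=0.9895): product = 0.9508
After subsystem 3 (A=0.9618): product = 0.9145
After subsystem 4 (A=0.9554): product = 0.8737
A_sys = 0.8737

0.8737


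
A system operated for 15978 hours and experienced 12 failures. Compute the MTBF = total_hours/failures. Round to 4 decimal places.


total_hours = 15978
failures = 12
MTBF = 15978 / 12
MTBF = 1331.5

1331.5


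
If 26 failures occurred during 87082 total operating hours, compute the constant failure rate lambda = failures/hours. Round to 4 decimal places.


failures = 26
total_hours = 87082
lambda = 26 / 87082
lambda = 0.0003

0.0003


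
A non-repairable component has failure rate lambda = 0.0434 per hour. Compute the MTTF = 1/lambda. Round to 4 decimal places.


lambda = 0.0434
MTTF = 1 / 0.0434
MTTF = 23.0415

23.0415


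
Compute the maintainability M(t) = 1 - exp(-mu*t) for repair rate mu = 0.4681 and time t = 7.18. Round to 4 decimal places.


mu = 0.4681, t = 7.18
mu * t = 0.4681 * 7.18 = 3.361
exp(-3.361) = 0.0347
M(t) = 1 - 0.0347
M(t) = 0.9653

0.9653


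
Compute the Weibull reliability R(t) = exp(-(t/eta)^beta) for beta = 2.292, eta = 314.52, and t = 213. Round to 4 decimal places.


beta = 2.292, eta = 314.52, t = 213
t/eta = 213 / 314.52 = 0.6772
(t/eta)^beta = 0.6772^2.292 = 0.4093
R(t) = exp(-0.4093)
R(t) = 0.6641

0.6641


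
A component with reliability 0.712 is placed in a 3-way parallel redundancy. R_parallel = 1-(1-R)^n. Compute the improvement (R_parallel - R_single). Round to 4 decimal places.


R_single = 0.712, n = 3
1 - R_single = 0.288
(1 - R_single)^n = 0.288^3 = 0.0239
R_parallel = 1 - 0.0239 = 0.9761
Improvement = 0.9761 - 0.712
Improvement = 0.2641

0.2641


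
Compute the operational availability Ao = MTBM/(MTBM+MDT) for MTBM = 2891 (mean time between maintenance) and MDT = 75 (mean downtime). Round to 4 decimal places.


MTBM = 2891
MDT = 75
MTBM + MDT = 2966
Ao = 2891 / 2966
Ao = 0.9747

0.9747


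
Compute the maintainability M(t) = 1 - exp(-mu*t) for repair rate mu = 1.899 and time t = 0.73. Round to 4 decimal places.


mu = 1.899, t = 0.73
mu * t = 1.899 * 0.73 = 1.3863
exp(-1.3863) = 0.25
M(t) = 1 - 0.25
M(t) = 0.75

0.75


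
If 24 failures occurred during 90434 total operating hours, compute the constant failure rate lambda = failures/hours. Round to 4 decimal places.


failures = 24
total_hours = 90434
lambda = 24 / 90434
lambda = 0.0003

0.0003


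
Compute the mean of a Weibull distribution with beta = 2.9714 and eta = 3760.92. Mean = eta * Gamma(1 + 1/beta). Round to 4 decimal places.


beta = 2.9714, eta = 3760.92
1/beta = 0.3365
1 + 1/beta = 1.3365
Gamma(1.3365) = 0.8926
Mean = 3760.92 * 0.8926
Mean = 3357.021

3357.021


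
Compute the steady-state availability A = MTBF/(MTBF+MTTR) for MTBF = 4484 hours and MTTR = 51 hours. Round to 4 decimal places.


MTBF = 4484
MTTR = 51
MTBF + MTTR = 4535
A = 4484 / 4535
A = 0.9888

0.9888
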